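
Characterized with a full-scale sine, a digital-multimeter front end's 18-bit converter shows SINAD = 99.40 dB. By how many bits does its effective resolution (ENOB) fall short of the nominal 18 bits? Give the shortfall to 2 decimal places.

1.78 bits

Effective bits = (99.40 − 1.76)/6.02 = 16.2193.
Shortfall = 18 − 16.2193 = 1.7807 bits.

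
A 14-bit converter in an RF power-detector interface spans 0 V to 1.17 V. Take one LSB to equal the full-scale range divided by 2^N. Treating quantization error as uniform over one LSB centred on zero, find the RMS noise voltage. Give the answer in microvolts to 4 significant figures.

Span = 1.17 V.
Step size = 1.17/16384 V = 71.4111 µV.
For a uniform distribution on [−LSB/2, +LSB/2], V_rms = LSB/√12 = 71.4111 µV/3.4641 = 20.61 µV.

20.61 µV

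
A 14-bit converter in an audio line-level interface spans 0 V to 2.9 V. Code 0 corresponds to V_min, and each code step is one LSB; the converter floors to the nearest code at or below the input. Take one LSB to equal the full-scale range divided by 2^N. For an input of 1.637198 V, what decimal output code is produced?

9249

V_FS = 2.9 V. LSB = 2.9 V / 2^14 ≈ 177.0 µV.
V_in − V_min = 1.637198 − (0) = 1.637198 V.
Divide by LSB: 1.637198 × 16384/2.9 = 9249.6041.
Truncating gives code 9249.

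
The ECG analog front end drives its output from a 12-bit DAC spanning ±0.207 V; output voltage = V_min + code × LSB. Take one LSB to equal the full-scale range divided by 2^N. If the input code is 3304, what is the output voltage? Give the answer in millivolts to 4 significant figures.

The full-scale span is 0.207 − (-0.207) = 0.414 V. LSB = 0.414 V / 2^12.
Output = V_min + (3304/4096) × range = -0.207 + 0.806641 × 0.414 V
      = -0.207 V + 0.333949 V = 0.126949 V.

126.9 mV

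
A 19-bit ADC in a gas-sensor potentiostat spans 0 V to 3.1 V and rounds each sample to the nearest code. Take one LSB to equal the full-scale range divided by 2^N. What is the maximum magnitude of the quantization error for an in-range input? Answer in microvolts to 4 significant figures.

2.956 µV

Full-scale range = 3.1 V.
LSB = 3.1 V ÷ 2^19 = 3.1/524288 V = 5.91278 µV.
Worst-case error for round-to-nearest is half an LSB: 2.956 µV.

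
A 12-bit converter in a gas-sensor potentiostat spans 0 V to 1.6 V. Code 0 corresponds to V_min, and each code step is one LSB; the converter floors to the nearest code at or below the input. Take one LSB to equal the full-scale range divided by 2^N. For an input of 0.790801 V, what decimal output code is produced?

2024

Span = 1.6 V. LSB = 1.6 V / 2^12 ≈ 390.6 µV.
code = ⌊(V_in − V_min)/LSB⌋ = ⌊(V_in − V_min) × 2^12 / range⌋
     = ⌊(0.790801 − (0)) × 4096 / 1.6⌋ = ⌊0.790801 × 4096/1.6⌋
     = ⌊2024.451⌋ = 2024.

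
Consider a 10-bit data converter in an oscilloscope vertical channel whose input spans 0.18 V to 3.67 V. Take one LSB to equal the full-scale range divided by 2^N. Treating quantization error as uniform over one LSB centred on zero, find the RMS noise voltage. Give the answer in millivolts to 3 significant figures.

0.984 mV

Range = 3.67 − (0.18) = 3.49 V.
LSB = 3.49 V / 2^10 = 3.4082 mV.
RMS of a uniform error over width LSB is LSB/√12 = 0.984 mV.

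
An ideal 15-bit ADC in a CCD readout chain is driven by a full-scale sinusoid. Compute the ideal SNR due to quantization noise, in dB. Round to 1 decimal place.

SNR = 6.02·15 + 1.76 = 92.06 dB.

92.1 dB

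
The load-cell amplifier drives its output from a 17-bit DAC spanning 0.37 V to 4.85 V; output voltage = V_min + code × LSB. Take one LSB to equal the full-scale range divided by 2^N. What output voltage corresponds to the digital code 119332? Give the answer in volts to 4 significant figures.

4.449 V

Span: 4.85 V − (0.37 V) = 4.48 V. LSB = 4.48 V / 2^17.
V_out = V_min + code × LSB = 0.37 V + 119332 × 4.48 V / 131072
      = 0.37 V + 4.07873 V = 4.44873 V.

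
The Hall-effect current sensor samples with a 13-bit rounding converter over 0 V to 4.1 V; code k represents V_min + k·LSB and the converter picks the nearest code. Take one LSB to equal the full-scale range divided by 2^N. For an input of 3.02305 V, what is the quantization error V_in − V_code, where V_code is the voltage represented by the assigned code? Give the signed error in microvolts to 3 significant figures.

Full-scale range = 4.1 V. LSB = 4.1 V / 2^13 ≈ 0.5005 mV.
(3.02305 − (0)) / LSB = 3.02305 × 8192/4.1 = 6040.2014. Nearest integer: k = 6040.
V_code = V_min + k × range/2^13 = 0 + 6040 × 4.1/8192 = 3.022949219 V.
e = 3.02305 − (3.022949219) = +101 µV.

+101 µV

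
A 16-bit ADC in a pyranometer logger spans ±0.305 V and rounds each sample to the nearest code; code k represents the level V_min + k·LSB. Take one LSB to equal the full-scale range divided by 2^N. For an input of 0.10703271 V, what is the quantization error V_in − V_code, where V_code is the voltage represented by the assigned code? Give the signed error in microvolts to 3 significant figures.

Range = 0.305 − (-0.305) = 0.61 V. LSB = 0.61 V / 2^16 ≈ 9.308 µV.
Position in LSBs: (0.10703271 − (-0.305)) × 65536/0.61 = 44267.1733; rounding gives k = 44267.
V_code = V_min + k × range/2^16 = -0.305 + 44267 × 0.61/65536 = 0.10703109741 V.
Error = V_in − V_code = 0.10703271 − (0.10703109741) = +1.61 µV.

+1.61 µV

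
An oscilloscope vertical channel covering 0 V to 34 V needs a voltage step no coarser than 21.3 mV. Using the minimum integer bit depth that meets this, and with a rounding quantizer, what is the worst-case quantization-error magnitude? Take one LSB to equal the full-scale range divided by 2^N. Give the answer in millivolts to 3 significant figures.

8.30 mV

V_FS = 34 V.
Required number of levels: 34/21.3 mV = 1596.2; smallest N with 2^N ≥ that is 11.
LSB = 34 V ÷ 2^11 = 34/2048 V = 16.602 mV.
Half an LSB is 8.30 mV.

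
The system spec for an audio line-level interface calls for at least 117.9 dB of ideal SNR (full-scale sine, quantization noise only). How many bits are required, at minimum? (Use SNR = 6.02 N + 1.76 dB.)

N ≥ (117.9 − 1.76)/6.02 = 19.292 → N_min = 20.

20 bits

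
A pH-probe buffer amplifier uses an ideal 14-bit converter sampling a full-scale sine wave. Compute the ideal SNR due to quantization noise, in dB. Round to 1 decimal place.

SNR = 6.02·14 + 1.76 = 86.04 dB.

86.0 dB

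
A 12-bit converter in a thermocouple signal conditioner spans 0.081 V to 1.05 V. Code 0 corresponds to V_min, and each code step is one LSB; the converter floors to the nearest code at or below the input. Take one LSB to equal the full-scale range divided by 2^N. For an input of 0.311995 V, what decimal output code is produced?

The full-scale span is 1.05 − (0.081) = 0.969 V. LSB = 0.969 V / 2^12 ≈ 236.6 µV.
V_in − V_min = 0.311995 − (0.081) = 0.230995 V.
Divide by LSB: 0.230995 × 4096/0.969 = 976.4247.
Truncating gives code 976.

976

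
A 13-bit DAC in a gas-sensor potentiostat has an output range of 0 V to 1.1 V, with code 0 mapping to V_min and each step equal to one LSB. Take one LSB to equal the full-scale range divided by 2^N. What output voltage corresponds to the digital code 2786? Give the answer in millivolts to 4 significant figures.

V_FS = 1.1 V. LSB = 1.1 V / 2^13.
Output = V_min + (2786/8192) × range = 0 + 0.340088 × 1.1 V
      = 0 + 0.374097 = 0.374097 V.

374.1 mV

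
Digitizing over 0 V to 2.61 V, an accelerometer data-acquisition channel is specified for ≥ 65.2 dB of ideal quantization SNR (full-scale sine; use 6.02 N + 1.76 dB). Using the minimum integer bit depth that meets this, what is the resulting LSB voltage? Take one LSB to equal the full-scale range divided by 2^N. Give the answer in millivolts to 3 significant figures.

1.27 mV

Full-scale range = 2.61 V.
N ≥ (65.2 − 1.76)/6.02 = 10.538 → N_min = 11.
LSB = 2.61 V ÷ 2^11 = 2.61/2048 V = 1.27 mV.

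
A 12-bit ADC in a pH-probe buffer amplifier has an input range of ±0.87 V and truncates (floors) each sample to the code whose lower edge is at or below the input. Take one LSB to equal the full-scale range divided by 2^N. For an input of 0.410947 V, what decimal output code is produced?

3015

The full-scale span is 0.87 − (-0.87) = 1.74 V. LSB = 1.74 V / 2^12 ≈ 424.8 µV.
code = ⌊(V_in − V_min)/LSB⌋ = ⌊(V_in − V_min) × 2^12 / range⌋
     = ⌊(0.410947 − (-0.87)) × 4096 / 1.74⌋ = ⌊1.280947 × 4096/1.74⌋
     = ⌊3015.379⌋ = 3015.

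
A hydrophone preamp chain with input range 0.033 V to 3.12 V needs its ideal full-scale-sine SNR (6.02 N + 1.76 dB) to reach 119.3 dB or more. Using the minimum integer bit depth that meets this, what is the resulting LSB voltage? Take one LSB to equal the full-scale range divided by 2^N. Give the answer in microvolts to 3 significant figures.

2.94 µV

Span: 3.12 V − (0.033 V) = 3.087 V.
Required N = ⌈(119.3 − 1.76)/6.02⌉ = ⌈19.525⌉ = 20.
Step size = 3.087/1048576 V = 2.94 µV.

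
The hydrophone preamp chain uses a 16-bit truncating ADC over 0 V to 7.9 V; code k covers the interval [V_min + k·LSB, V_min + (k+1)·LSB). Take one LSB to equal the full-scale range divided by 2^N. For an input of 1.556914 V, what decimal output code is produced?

Range is 7.9 V. LSB = 7.9 V / 2^16 ≈ 120.5 µV.
(V_in − V_min) × 2^16/range = (1.556914 − (0)) × 65536/7.9 = 12915.686.
Floor → code = 12915.

12915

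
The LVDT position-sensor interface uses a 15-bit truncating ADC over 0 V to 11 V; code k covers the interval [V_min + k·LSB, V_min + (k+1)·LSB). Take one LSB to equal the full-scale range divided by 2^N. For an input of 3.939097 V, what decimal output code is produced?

V_FS = 11 V. LSB = 11 V / 2^15 ≈ 335.7 µV.
(V_in − V_min) × 2^15/range = (3.939097 − (0)) × 32768/11 = 11734.212.
Floor → code = 11734.

11734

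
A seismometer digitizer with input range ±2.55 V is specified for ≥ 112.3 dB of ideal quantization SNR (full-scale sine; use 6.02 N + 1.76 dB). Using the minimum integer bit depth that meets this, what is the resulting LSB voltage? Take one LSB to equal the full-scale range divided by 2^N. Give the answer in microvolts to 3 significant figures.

9.73 µV

Full-scale range = 2.55 V − (-2.55 V) = 5.1 V.
N ≥ (112.3 − 1.76)/6.02 = 18.362 → N_min = 19.
LSB = 5.1 V ÷ 2^19 = 5.1/524288 V = 9.73 µV.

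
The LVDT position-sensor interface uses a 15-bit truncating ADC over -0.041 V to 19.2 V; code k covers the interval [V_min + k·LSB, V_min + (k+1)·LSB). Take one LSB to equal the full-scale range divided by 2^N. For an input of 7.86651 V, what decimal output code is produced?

Span: 19.2 V − (-0.041 V) = 19.241 V. LSB = 19.241 V / 2^15 ≈ 0.5872 mV.
(V_in − V_min) × 2^15/range = (7.86651 − (-0.041)) × 32768/19.241 = 13466.727.
Floor → code = 13466.

13466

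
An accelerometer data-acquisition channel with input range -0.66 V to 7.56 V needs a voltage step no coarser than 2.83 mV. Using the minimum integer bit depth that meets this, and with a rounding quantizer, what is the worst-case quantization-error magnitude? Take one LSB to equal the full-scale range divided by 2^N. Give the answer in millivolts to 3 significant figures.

Span: 7.56 V − (-0.66 V) = 8.22 V.
Required number of levels: 8.22/2.83 mV = 2904.6; smallest N with 2^N ≥ that is 12.
One LSB is 8.22 V / 4096 = 2.0068 mV.
Half an LSB is 1.00 mV.

1.00 mV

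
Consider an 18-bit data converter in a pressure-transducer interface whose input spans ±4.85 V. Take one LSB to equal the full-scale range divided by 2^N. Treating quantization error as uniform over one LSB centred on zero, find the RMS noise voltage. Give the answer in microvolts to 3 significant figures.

Full-scale range = 4.85 V − (-4.85 V) = 9.7 V.
One LSB is 9.7 V / 262144 = 37.003 µV.
For a uniform distribution on [−LSB/2, +LSB/2], V_rms = LSB/√12 = 37.003 µV/3.4641 = 10.7 µV.

10.7 µV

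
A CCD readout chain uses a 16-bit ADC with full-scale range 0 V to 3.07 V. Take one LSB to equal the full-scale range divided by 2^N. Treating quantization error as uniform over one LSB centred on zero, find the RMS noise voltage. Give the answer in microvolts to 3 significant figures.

13.5 µV

V_FS = 3.07 V.
One LSB is 3.07 V / 65536 = 46.844 µV.
For a uniform distribution on [−LSB/2, +LSB/2], V_rms = LSB/√12 = 46.844 µV/3.4641 = 13.5 µV.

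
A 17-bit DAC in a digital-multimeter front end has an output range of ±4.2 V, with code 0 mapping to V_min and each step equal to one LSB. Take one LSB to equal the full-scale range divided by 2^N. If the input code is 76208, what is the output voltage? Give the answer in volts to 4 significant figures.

0.6839 V

The full-scale span is 4.2 − (-4.2) = 8.4 V. LSB = 8.4 V / 2^17.
V_out = V_min + code × LSB = -4.2 V + 76208 × 8.4 V / 131072
      = -4.2 + 4.88394 = 0.683936 V.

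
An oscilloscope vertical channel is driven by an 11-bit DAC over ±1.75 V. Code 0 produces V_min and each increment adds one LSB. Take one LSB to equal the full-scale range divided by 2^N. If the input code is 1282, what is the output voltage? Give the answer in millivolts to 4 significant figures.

440.9 mV

Span: 1.75 V − (-1.75 V) = 3.5 V. LSB = 3.5 V / 2^11.
V_out = V_min + code × LSB = -1.75 V + 1282 × 3.5 V / 2048
      = -1.75 + 2.19092 = 0.440918 V.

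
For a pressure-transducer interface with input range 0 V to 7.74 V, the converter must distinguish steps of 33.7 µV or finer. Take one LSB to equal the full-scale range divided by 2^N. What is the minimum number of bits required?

18 bits

Full-scale range = 7.74 V.
7.74 V / 33.7 µV = 229700. Since 2^17 = 131072 and 2^18 = 262144, N = 18.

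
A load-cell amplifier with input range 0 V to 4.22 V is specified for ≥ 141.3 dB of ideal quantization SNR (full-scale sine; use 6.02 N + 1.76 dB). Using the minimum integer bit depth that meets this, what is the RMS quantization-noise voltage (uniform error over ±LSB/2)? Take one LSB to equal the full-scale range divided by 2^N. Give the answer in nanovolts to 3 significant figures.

72.6 nV

Full-scale range = 4.22 V.
N ≥ (141.3 − 1.76)/6.02 = 23.179 → N_min = 24.
LSB = 4.22 V / 2^24 = 251.53 nV.
RMS noise = LSB/√12 = 72.6 nV.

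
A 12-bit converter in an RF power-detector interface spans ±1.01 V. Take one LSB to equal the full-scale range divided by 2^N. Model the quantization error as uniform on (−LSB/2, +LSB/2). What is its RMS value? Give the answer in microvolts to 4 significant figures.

142.4 µV

Span: 1.01 V − (-1.01 V) = 2.02 V.
LSB = 2.02 V ÷ 2^12 = 2.02/4096 V = 493.164 µV.
For a uniform distribution on [−LSB/2, +LSB/2], V_rms = LSB/√12 = 493.164 µV/3.4641 = 142.4 µV.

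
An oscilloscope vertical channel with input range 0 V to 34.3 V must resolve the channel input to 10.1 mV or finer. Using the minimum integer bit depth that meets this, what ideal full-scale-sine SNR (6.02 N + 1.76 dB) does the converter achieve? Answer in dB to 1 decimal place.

V_FS = 34.3 V.
Required number of levels: 34.3/10.1 mV = 3396.0; smallest N with 2^N ≥ that is 12.
SNR = 6.02 × 12 + 1.76 = 74.00 dB.

74.0 dB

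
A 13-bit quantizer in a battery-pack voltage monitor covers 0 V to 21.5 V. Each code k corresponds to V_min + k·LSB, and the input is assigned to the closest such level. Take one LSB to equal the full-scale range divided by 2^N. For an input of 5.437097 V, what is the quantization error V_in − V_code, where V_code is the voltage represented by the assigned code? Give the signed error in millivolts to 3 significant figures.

−0.891 mV

Full-scale range = 21.5 V. LSB = 21.5 V / 2^13 ≈ 2.625 mV.
(5.437097 − (0)) / LSB = 5.437097 × 8192/21.5 = 2071.6604. Nearest integer: k = 2072.
Reconstructed level: 0 + 2072 × 21.5/8192 V = 5.437988281 V.
V_in − V_code = 5.437097 − (5.437988281) = −0.891 mV.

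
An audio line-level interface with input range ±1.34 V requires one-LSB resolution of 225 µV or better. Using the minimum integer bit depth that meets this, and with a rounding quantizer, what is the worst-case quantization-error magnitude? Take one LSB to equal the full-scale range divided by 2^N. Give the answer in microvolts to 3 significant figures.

81.8 µV

Full-scale range = 1.34 V − (-1.34 V) = 2.68 V.
Required number of levels: 2.68/225 µV = 11911; smallest N with 2^N ≥ that is 14.
LSB = 2.68 V ÷ 2^14 = 2.68/16384 V = 163.57 µV.
|e|_max = LSB/2 = 81.8 µV.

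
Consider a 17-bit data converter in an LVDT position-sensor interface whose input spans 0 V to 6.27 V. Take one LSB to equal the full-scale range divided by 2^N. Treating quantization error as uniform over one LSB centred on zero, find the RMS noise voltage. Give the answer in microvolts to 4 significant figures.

V_FS = 6.27 V.
Step size = 6.27/131072 V = 47.8363 µV.
For a uniform distribution on [−LSB/2, +LSB/2], V_rms = LSB/√12 = 47.8363 µV/3.4641 = 13.81 µV.

13.81 µV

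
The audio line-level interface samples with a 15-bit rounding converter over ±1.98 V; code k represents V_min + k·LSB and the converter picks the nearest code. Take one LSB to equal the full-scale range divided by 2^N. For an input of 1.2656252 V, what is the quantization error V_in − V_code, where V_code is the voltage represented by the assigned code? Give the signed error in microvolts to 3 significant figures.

−32.8 µV

Range = 1.98 − (-1.98) = 3.96 V. LSB = 3.96 V / 2^15 ≈ 120.8 µV.
(V_in − V_min)/LSB = (1.2656252 − (-1.98)) × 32768/3.96 = 26856.7289 → nearest code k = 26857.
Reconstructed level: -1.98 + 26857 × 3.96/32768 V = 1.2656579590 V.
Error = V_in − V_code = 1.2656252 − (1.2656579590) = −32.8 µV.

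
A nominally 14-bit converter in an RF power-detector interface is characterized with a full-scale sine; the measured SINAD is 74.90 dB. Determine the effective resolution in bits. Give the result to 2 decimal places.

ENOB = (SINAD − 1.76) / 6.02 = (74.90 − 1.76) / 6.02 = 73.14 / 6.02 = 12.1495.

12.15 bits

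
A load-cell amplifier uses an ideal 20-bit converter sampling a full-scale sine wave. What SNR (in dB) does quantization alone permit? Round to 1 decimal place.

122.2 dB

SNR = 6.02·20 + 1.76 = 122.16 dB.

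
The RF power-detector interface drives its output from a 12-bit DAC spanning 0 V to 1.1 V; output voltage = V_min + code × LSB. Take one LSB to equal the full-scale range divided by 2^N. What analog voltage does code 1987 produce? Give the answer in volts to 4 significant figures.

0.5336 V

Full-scale range = 1.1 V. LSB = 1.1 V / 2^12.
V_out = V_min + code × LSB = 0 V + 1987 × 1.1 V / 4096
      = 0 + 0.533618 = 0.533618 V.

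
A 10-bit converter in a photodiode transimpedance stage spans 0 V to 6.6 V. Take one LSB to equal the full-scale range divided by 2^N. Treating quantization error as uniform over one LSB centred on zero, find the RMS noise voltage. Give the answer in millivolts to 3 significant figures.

1.86 mV

Span = 6.6 V.
One LSB is 6.6 V / 1024 = 6.4453 mV.
V_rms = LSB/√12 = 6.4453 mV / √12 = 1.86 mV.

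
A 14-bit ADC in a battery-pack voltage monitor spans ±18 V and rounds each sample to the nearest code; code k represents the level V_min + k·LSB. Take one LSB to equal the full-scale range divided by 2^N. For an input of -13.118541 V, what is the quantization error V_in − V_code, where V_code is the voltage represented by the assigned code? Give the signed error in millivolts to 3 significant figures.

−0.865 mV

Span: 18 V − (-18 V) = 36 V. LSB = 36 V / 2^14 ≈ 2.197 mV.
(V_in − V_min)/LSB = (-13.118541 − (-18)) × 16384/36 = 2221.6062 → nearest code k = 2222.
V_code = V_min + k × range/2^14 = -18 + 2222 × 36/16384 = -13.117675781 V.
e = -13.118541 − (-13.117675781) = −0.865 mV.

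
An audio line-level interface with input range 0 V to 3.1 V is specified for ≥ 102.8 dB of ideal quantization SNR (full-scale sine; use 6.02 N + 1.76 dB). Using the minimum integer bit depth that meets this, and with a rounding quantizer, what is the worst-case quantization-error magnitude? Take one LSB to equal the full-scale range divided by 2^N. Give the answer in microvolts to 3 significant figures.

11.8 µV

Full-scale range = 3.1 V.
Required N = ⌈(102.8 − 1.76)/6.02⌉ = ⌈16.784⌉ = 17.
LSB = 3.1 V ÷ 2^17 = 3.1/131072 V = 23.651 µV.
|e|_max = LSB/2 = 11.8 µV.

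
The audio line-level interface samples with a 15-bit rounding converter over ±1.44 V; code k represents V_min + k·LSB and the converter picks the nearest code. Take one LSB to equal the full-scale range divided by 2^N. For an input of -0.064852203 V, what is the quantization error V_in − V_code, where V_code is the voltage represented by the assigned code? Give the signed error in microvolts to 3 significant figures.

Full-scale range = 1.44 V − (-1.44 V) = 2.88 V. LSB = 2.88 V / 2^15 ≈ 87.89 µV.
Position in LSBs: (-0.064852203 − (-1.44)) × 32768/2.88 = 15646.1260; rounding gives k = 15646.
Reconstructed level: -1.44 + 15646 × 2.88/32768 V = -0.064863281250 V.
Error = V_in − V_code = -0.064852203 − (-0.064863281250) = +11.1 µV.

+11.1 µV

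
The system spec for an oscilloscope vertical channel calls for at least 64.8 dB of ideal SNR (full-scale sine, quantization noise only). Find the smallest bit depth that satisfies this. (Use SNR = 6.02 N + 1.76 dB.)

11 bits

N ≥ (64.8 − 1.76)/6.02 = 10.472 → N_min = 11.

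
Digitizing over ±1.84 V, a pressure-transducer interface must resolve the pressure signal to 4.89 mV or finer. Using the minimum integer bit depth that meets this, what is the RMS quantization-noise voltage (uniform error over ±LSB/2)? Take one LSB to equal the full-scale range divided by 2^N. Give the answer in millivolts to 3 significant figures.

1.04 mV

Span: 1.84 V − (-1.84 V) = 3.68 V.
Need 2^N ≥ 3.68 V / 4.89 mV = 752.6 → N_min = 10.
One LSB is 3.68 V / 1024 = 3.5938 mV.
σ_q = LSB/√12 = 3.5938 mV/3.4641 = 1.04 mV.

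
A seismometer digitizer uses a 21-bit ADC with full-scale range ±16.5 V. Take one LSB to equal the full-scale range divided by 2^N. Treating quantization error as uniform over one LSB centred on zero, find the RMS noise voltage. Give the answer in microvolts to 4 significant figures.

4.542 µV

The full-scale span is 16.5 − (-16.5) = 33 V.
LSB = 33 V ÷ 2^21 = 33/2097152 V = 15.7356 µV.
For a uniform distribution on [−LSB/2, +LSB/2], V_rms = LSB/√12 = 15.7356 µV/3.4641 = 4.542 µV.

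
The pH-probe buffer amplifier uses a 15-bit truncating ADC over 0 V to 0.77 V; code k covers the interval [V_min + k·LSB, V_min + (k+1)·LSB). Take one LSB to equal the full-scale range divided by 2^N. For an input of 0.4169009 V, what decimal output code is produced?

17741

Range is 0.77 V. LSB = 0.77 V / 2^15 ≈ 23.50 µV.
(V_in − V_min) × 2^15/range = (0.4169009 − (0)) × 32768/0.77 = 17741.570.
Floor → code = 17741.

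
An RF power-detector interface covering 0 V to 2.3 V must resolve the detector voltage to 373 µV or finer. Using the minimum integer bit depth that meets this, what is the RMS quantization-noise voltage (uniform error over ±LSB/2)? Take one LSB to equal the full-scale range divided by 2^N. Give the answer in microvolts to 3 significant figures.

81.0 µV

Span = 2.3 V.
Required number of levels: 2.3/373 µV = 6166.2; smallest N with 2^N ≥ that is 13.
Step size = 2.3/8192 V = 280.76 µV.
σ_q = LSB/√12 = 280.76 µV/3.4641 = 81.0 µV.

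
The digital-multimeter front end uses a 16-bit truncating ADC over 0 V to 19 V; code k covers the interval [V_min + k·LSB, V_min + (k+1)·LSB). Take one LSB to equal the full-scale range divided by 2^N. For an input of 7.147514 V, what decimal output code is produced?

24653

V_FS = 19 V. LSB = 19 V / 2^16 ≈ 289.9 µV.
code = ⌊(V_in − V_min)/LSB⌋ = ⌊(V_in − V_min) × 2^16 / range⌋
     = ⌊(7.147514 − (0)) × 65536 / 19⌋ = ⌊7.147514 × 65536/19⌋
     = ⌊24653.657⌋ = 24653.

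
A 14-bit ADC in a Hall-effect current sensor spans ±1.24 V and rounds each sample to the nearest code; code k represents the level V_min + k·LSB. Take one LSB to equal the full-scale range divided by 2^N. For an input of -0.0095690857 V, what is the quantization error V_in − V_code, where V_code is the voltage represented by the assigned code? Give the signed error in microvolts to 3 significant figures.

−33.0 µV

Range = 1.24 − (-1.24) = 2.48 V. LSB = 2.48 V / 2^14 ≈ 151.4 µV.
(-0.0095690857 − (-1.24)) / LSB = 1.2304309143 × 16384/2.48 = 8128.7823. Nearest integer: k = 8129.
Reconstructed level: -1.24 + 8129 × 2.48/16384 V = -0.0095361328125 V.
Error = V_in − V_code = -0.0095690857 − (-0.0095361328125) = −33.0 µV.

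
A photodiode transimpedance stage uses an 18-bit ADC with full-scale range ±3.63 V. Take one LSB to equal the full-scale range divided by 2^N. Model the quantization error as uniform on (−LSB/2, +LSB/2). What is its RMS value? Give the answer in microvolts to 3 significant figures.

7.99 µV

Full-scale range = 3.63 V − (-3.63 V) = 7.26 V.
LSB = 7.26 V ÷ 2^18 = 7.26/262144 V = 27.695 µV.
σ_q = LSB/√12 = 27.695 µV/3.4641 = 7.99 µV.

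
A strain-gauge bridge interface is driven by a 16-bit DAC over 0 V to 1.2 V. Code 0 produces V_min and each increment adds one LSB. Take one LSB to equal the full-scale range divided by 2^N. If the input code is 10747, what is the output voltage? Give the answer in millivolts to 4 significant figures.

196.8 mV

Span = 1.2 V. LSB = 1.2 V / 2^16.
Output = V_min + (10747/65536) × range = 0 + 0.163986 × 1.2 V
      = 0 V + 0.196783 V = 0.196783 V.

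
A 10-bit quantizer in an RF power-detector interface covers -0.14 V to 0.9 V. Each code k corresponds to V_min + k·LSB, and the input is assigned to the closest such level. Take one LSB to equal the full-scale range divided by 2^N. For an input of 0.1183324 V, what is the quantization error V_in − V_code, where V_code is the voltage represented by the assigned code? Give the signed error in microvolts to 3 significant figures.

+364 µV

The full-scale span is 0.9 − (-0.14) = 1.04 V. LSB = 1.04 V / 2^10 ≈ 1.016 mV.
(0.1183324 − (-0.14)) / LSB = 0.2583324 × 1024/1.04 = 254.3581. Nearest integer: k = 254.
Reconstructed level: -0.14 + 254 × 1.04/1024 V = 0.1179687500 V.
V_in − V_code = 0.1183324 − (0.1179687500) = +364 µV.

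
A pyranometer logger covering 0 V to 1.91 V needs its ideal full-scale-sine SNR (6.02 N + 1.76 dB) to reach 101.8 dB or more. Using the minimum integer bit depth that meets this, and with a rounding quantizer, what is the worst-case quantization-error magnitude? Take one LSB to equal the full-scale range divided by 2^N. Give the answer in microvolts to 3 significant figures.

V_FS = 1.91 V.
6.02 N + 1.76 ≥ 101.8 gives N ≥ 16.618, so the minimum integer is 17.
LSB = 1.91 V ÷ 2^17 = 1.91/131072 V = 14.572 µV.
Max error for round-to-nearest is LSB/2 = 7.29 µV.

7.29 µV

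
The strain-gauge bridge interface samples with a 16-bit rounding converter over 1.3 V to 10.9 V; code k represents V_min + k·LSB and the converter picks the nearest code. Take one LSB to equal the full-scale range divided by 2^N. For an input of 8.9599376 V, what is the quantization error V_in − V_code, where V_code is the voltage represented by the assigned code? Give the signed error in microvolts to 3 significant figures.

−23.3 µV

Span: 10.9 V − (1.3 V) = 9.6 V. LSB = 9.6 V / 2^16 ≈ 146.5 µV.
Position in LSBs: (8.9599376 − (1.3)) × 65536/9.6 = 52291.8407; rounding gives k = 52292.
Reconstructed level: 1.3 + 52292 × 9.6/65536 V = 8.9599609375 V.
e = 8.9599376 − (8.9599609375) = −23.3 µV.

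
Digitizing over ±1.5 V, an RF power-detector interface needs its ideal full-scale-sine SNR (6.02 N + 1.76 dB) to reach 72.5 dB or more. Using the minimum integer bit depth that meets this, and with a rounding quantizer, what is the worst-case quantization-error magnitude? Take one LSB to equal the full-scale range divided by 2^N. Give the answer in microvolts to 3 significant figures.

The full-scale span is 1.5 − (-1.5) = 3 V.
Solving 6.02 N ≥ 72.5 − 1.76: N ≥ 11.751. Round up → N = 12.
One LSB is 3 V / 4096 = 0.73242 mV.
Half an LSB is 366 µV.

366 µV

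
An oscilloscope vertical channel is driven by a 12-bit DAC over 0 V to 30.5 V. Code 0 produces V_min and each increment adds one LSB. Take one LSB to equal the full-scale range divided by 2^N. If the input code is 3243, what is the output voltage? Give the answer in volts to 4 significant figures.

24.15 V

V_FS = 30.5 V. LSB = 30.5 V / 2^12.
V_out = 0 + 3243 × (30.5/4096) V
      = 0 V + 24.1483 V = 24.1483 V.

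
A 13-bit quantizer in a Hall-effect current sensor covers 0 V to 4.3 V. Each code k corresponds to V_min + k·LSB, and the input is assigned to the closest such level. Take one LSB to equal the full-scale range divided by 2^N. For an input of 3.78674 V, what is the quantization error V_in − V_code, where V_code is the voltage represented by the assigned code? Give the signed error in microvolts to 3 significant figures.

Full-scale range = 4.3 V. LSB = 4.3 V / 2^13 ≈ 0.5249 mV.
Position in LSBs: (3.78674 − (0)) × 8192/4.3 = 7214.1800; rounding gives k = 7214.
Reconstructed level: 0 + 7214 × 4.3/8192 V = 3.786645508 V.
e = 3.78674 − (3.786645508) = +94.5 µV.

+94.5 µV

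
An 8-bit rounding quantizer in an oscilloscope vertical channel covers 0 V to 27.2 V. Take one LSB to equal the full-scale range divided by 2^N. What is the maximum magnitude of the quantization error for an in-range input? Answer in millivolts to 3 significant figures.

Span = 27.2 V.
LSB = 27.2 V ÷ 2^8 = 27.2/256 V = 106.25 mV.
A rounding quantizer has |error| ≤ LSB/2 = 53.1 mV.

53.1 mV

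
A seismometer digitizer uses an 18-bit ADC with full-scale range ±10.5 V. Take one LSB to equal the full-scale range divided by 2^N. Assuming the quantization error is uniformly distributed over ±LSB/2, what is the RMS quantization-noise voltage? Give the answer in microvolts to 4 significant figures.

23.13 µV

The full-scale span is 10.5 − (-10.5) = 21 V.
Step size = 21/262144 V = 80.1086 µV.
For a uniform distribution on [−LSB/2, +LSB/2], V_rms = LSB/√12 = 80.1086 µV/3.4641 = 23.13 µV.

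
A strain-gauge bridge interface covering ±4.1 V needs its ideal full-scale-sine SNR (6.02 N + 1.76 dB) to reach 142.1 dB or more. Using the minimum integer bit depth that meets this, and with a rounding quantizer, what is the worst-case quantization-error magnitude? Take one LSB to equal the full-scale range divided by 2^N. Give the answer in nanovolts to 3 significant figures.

The full-scale span is 4.1 − (-4.1) = 8.2 V.
Solving 6.02 N ≥ 142.1 − 1.76: N ≥ 23.312. Round up → N = 24.
One LSB is 8.2 V / 16777216 = 488.76 nV.
Half an LSB is 244 nV.

244 nV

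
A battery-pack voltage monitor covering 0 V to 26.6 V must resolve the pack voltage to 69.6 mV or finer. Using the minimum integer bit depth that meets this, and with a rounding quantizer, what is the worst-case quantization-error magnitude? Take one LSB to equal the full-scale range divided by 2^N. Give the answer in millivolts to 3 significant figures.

26.0 mV

V_FS = 26.6 V.
26.6 V / 69.6 mV = 382.2. Since 2^8 = 256 and 2^9 = 512, N = 9.
LSB = 26.6 V ÷ 2^9 = 26.6/512 V = 51.953 mV.
Half an LSB is 26.0 mV.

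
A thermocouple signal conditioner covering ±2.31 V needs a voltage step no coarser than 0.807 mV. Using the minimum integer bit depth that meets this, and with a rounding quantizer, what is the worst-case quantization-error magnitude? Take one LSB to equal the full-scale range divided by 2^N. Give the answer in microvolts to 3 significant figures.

282 µV

Range = 2.31 − (-2.31) = 4.62 V.
4.62 V / 0.807 mV = 5725. Since 2^12 = 4096 and 2^13 = 8192, N = 13.
LSB = 4.62 V ÷ 2^13 = 4.62/8192 V = 0.56396 mV.
Max error for round-to-nearest is LSB/2 = 282 µV.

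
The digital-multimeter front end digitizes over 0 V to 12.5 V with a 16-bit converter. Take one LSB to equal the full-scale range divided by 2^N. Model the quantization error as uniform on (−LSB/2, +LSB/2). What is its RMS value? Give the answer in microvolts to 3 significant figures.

Range is 12.5 V.
Step size = 12.5/65536 V = 190.73 µV.
σ_q = LSB/√12 = 190.73 µV/3.4641 = 55.1 µV.

55.1 µV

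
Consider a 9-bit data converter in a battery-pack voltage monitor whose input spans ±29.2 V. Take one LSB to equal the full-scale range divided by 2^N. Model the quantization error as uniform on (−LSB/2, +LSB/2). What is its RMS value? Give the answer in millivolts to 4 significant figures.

The full-scale span is 29.2 − (-29.2) = 58.4 V.
LSB = 58.4 V ÷ 2^9 = 58.4/512 V = 114.063 mV.
σ_q = LSB/√12 = 114.063 mV/3.4641 = 32.93 mV.

32.93 mV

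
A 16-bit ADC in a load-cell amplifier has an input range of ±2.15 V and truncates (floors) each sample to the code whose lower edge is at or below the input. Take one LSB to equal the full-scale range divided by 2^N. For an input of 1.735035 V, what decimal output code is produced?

59211

Span: 2.15 V − (-2.15 V) = 4.3 V. LSB = 4.3 V / 2^16 ≈ 65.61 µV.
code = ⌊(V_in − V_min)/LSB⌋ = ⌊(V_in − V_min) × 2^16 / range⌋
     = ⌊(1.735035 − (-2.15)) × 65536 / 4.3⌋ = ⌊3.885035 × 65536/4.3⌋
     = ⌊59211.547⌋ = 59211.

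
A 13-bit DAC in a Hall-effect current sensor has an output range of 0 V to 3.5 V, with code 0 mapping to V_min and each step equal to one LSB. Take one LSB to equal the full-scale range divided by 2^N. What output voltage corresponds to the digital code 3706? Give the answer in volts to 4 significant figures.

Full-scale range = 3.5 V. LSB = 3.5 V / 2^13.
Output = V_min + (3706/8192) × range = 0 + 0.452393 × 3.5 V
      = 0 + 1.58337 = 1.58337 V.

1.583 V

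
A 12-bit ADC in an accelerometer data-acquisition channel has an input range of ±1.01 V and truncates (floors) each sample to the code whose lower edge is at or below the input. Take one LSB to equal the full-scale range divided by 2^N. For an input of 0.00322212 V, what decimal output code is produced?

2054

Span: 1.01 V − (-1.01 V) = 2.02 V. LSB = 2.02 V / 2^12 ≈ 493.2 µV.
(V_in − V_min) × 2^12/range = (0.00322212 − (-1.01)) × 4096/2.02 = 2054.534.
Floor → code = 2054.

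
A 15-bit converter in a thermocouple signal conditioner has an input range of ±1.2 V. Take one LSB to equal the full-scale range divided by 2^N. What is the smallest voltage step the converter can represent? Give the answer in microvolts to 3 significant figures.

Span: 1.2 V − (-1.2 V) = 2.4 V.
Number of codes = 2^15 = 32768.
LSB = 2.4 V ÷ 2^15 = 2.4/32768 V = 73.2 µV.

73.2 µV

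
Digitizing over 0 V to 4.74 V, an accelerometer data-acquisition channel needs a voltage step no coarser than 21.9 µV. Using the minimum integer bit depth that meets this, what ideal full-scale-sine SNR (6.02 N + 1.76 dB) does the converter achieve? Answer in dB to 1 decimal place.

110.1 dB

Span = 4.74 V.
Required number of levels: 4.74/21.9 µV = 216440; smallest N with 2^N ≥ that is 18.
6.02(18) + 1.76 = 110.12 dB.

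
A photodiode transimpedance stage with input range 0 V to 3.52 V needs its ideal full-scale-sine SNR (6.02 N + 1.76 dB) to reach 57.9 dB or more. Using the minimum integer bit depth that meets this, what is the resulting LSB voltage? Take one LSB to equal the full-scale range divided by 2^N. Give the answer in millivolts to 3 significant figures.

Range is 3.52 V.
N ≥ (57.9 − 1.76)/6.02 = 9.326 → N_min = 10.
Step size = 3.52/1024 V = 3.44 mV.

3.44 mV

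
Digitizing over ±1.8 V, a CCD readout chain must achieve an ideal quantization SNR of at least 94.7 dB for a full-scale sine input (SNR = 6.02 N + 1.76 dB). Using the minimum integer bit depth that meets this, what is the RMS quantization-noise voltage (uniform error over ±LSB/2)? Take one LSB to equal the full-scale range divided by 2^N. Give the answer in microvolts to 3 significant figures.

15.9 µV

Span: 1.8 V − (-1.8 V) = 3.6 V.
Solving 6.02 N ≥ 94.7 − 1.76: N ≥ 15.439. Round up → N = 16.
LSB = 3.6 V ÷ 2^16 = 3.6/65536 V = 54.932 µV.
σ_q = LSB/√12 = 54.932 µV/3.4641 = 15.9 µV.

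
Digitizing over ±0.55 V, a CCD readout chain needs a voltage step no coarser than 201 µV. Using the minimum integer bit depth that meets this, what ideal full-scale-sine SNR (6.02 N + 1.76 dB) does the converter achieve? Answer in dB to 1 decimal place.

80.0 dB

Range = 0.55 − (-0.55) = 1.1 V.
Levels needed ≥ 1.1/201 µV = 5473. 2^13 = 8192 suffices, so N_min = 13.
6.02(13) + 1.76 = 80.02 dB.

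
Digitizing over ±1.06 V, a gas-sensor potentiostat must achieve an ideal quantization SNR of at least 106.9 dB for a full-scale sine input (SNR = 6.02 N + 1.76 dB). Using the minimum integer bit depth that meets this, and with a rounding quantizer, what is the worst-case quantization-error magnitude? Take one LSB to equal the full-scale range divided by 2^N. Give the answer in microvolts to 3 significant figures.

4.04 µV

Full-scale range = 1.06 V − (-1.06 V) = 2.12 V.
Solving 6.02 N ≥ 106.9 − 1.76: N ≥ 17.465. Round up → N = 18.
LSB = 2.12 V / 2^18 = 8.0872 µV.
Max error for round-to-nearest is LSB/2 = 4.04 µV.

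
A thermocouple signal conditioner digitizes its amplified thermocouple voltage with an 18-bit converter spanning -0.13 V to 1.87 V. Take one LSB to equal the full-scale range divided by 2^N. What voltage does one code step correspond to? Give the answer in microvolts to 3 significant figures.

Full-scale range = 1.87 V − (-0.13 V) = 2 V.
2^18 = 262144 levels.
One LSB is 2 V / 262144 = 7.63 µV.

7.63 µV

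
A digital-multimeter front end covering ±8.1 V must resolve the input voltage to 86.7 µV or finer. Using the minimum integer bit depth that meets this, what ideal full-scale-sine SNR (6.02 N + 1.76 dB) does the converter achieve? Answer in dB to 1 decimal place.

Span: 8.1 V − (-8.1 V) = 16.2 V.
Levels needed ≥ 16.2/86.7 µV = 186900. 2^18 = 262144 suffices, so N_min = 18.
Ideal SNR at N = 18: 6.02·18 + 1.76 = 110.1 dB.

110.1 dB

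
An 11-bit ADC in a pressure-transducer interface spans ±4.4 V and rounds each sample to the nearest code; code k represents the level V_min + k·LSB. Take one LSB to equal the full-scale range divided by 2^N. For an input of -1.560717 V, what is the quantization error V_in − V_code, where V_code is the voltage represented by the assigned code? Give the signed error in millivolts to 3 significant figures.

−0.951 mV

The full-scale span is 4.4 − (-4.4) = 8.8 V. LSB = 8.8 V / 2^11 ≈ 4.297 mV.
(-1.560717 − (-4.4)) / LSB = 2.839283 × 2048/8.8 = 660.7786. Nearest integer: k = 661.
Reconstructed level: -4.4 + 661 × 8.8/2048 V = -1.559765625 V.
V_in − V_code = -1.560717 − (-1.559765625) = −0.951 mV.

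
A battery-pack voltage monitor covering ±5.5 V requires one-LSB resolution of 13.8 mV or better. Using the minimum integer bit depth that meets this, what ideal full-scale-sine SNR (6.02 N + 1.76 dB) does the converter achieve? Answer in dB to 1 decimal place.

62.0 dB

Span: 5.5 V − (-5.5 V) = 11 V.
Levels needed ≥ 11/13.8 mV = 797.1. 2^10 = 1024 suffices, so N_min = 10.
6.02(10) + 1.76 = 61.96 dB.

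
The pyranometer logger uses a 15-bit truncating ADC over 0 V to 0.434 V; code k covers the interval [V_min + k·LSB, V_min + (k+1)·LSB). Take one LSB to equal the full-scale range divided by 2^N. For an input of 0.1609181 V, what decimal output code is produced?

12149

Range is 0.434 V. LSB = 0.434 V / 2^15 ≈ 13.24 µV.
V_in − V_min = 0.1609181 − (0) = 0.1609181 V.
Divide by LSB: 0.1609181 × 32768/0.434 = 12149.6873.
Truncating gives code 12149.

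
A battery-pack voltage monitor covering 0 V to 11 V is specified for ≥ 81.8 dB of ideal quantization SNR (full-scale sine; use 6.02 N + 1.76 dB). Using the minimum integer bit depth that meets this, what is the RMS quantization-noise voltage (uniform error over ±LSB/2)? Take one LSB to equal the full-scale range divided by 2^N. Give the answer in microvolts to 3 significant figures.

194 µV

Full-scale range = 11 V.
N ≥ (81.8 − 1.76)/6.02 = 13.296 → N_min = 14.
Step size = 11/16384 V = 0.67139 mV.
σ_q = LSB/√12 = 0.67139 mV/3.4641 = 194 µV.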